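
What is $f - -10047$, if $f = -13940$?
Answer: $-3893$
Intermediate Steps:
$f - -10047 = -13940 - -10047 = -13940 + 10047 = -3893$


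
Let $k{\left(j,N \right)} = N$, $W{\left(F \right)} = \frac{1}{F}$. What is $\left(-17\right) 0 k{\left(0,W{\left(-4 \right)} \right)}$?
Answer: $0$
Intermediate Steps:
$\left(-17\right) 0 k{\left(0,W{\left(-4 \right)} \right)} = \frac{\left(-17\right) 0}{-4} = 0 \left(- \frac{1}{4}\right) = 0$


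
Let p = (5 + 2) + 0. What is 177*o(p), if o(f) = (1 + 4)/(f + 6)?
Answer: 885/13 ≈ 68.077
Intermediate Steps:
p = 7 (p = 7 + 0 = 7)
o(f) = 5/(6 + f)
177*o(p) = 177*(5/(6 + 7)) = 177*(5/13) = 885/13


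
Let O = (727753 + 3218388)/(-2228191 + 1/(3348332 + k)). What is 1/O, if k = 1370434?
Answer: -10514311932305/18620915982006 ≈ -0.56465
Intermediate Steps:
O = -18620915982006/10514311932305 (O = (727753 + 3218388)/(-2228191 + 1/(3348332 + 1370434)) = 3946141/(-2228191 + 1/4718766) = 3946141/(-10514311932305/4718766) = 3946141*(-4718766/10514311932305) = -18620915982006/10514311932305 ≈ -1.7710)
1/O = 1/(-18620915982006/10514311932305) = -10514311932305/18620915982006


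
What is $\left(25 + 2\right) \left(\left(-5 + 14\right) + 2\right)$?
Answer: $297$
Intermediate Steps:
$\left(25 + 2\right) \left(\left(-5 + 14\right) + 2\right) = 27 \left(9 + 2\right) = 27 \cdot 11 = 297$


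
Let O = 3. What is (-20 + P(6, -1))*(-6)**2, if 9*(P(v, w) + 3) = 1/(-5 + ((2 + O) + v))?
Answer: -2482/3 ≈ -827.33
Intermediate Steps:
P(v, w) = -3 + 1/(9*v) (P(v, w) = -3 + 1/(9*(-5 + ((2 + 3) + v))) = -3 + 1/(9*(-5 + (5 + v))) = -3 + 1/(9*v))
(-20 + P(6, -1))*(-6)**2 = (-20 + (-3 + (1/9)/6))*(-6)**2 = (-20 + (-3 + (1/9)*(1/6)))*36 = (-20 + (-3 + 1/54))*36 = (-20 - 161/54)*36 = -1241/54*36 = -2482/3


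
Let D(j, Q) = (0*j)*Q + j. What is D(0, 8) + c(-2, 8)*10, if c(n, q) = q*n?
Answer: -160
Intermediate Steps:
D(j, Q) = j (D(j, Q) = 0*Q + j = 0 + j = j)
c(n, q) = n*q
D(0, 8) + c(-2, 8)*10 = 0 - 2*8*10 = 0 - 16*10 = 0 - 160 = -160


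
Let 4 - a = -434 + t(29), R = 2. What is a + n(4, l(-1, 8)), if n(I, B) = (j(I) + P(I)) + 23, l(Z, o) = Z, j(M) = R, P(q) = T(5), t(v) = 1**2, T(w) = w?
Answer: 467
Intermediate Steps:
t(v) = 1
P(q) = 5
j(M) = 2
n(I, B) = 30 (n(I, B) = (2 + 5) + 23 = 7 + 23 = 30)
a = 437 (a = 4 - (-434 + 1) = 4 - 1*(-433) = 4 + 433 = 437)
a + n(4, l(-1, 8)) = 437 + 30 = 467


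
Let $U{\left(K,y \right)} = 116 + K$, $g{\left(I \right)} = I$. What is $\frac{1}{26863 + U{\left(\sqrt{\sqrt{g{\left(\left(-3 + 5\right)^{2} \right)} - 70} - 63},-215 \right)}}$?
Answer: $\frac{1}{26979 + \sqrt{-63 + i \sqrt{66}}} \approx 3.7065 \cdot 10^{-5} - 1.09 \cdot 10^{-8} i$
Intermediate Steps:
$\frac{1}{26863 + U{\left(\sqrt{\sqrt{g{\left(\left(-3 + 5\right)^{2} \right)} - 70} - 63},-215 \right)}} = \frac{1}{26863 + \left(116 + \sqrt{\sqrt{\left(-3 + 5\right)^{2} - 70} - 63}\right)} = \frac{1}{26863 + \left(116 + \sqrt{\sqrt{2^{2} - 70} - 63}\right)} = \frac{1}{26863 + \left(116 + \sqrt{\sqrt{4 - 70} - 63}\right)} = \frac{1}{26863 + \left(116 + \sqrt{\sqrt{-66} - 63}\right)} = \frac{1}{26863 + \left(116 + \sqrt{i \sqrt{66} - 63}\right)} = \frac{1}{26863 + \left(116 + \sqrt{-63 + i \sqrt{66}}\right)} = \frac{1}{26979 + \sqrt{-63 + i \sqrt{66}}}$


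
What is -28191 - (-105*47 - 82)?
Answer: -23174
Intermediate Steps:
-28191 - (-105*47 - 82) = -28191 - (-4935 - 82) = -28191 - 1*(-5017) = -28191 + 5017 = -23174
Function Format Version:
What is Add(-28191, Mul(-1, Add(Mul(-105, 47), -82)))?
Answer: -23174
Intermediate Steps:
Add(-28191, Mul(-1, Add(Mul(-105, 47), -82))) = Add(-28191, Mul(-1, Add(-4935, -82))) = Add(-28191, Mul(-1, -5017)) = Add(-28191, 5017) = -23174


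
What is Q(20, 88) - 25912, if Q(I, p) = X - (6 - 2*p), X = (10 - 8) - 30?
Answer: -25770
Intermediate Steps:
X = -28 (X = 2 - 30 = -28)
Q(I, p) = -34 + 2*p (Q(I, p) = -28 - (6 - 2*p) = -28 + (-6 + 2*p) = -34 + 2*p)
Q(20, 88) - 25912 = (-34 + 2*88) - 25912 = (-34 + 176) - 25912 = 142 - 25912 = -25770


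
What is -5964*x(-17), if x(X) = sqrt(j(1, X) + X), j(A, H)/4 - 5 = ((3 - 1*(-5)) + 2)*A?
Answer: -5964*sqrt(43) ≈ -39109.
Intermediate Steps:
j(A, H) = 20 + 40*A (j(A, H) = 20 + 4*(((3 - 1*(-5)) + 2)*A) = 20 + 4*(((3 + 5) + 2)*A) = 20 + 4*((8 + 2)*A) = 20 + 4*(10*A) = 20 + 40*A)
x(X) = sqrt(60 + X) (x(X) = sqrt((20 + 40*1) + X) = sqrt((20 + 40) + X) = sqrt(60 + X))
-5964*x(-17) = -5964*sqrt(60 - 17) = -5964*sqrt(43)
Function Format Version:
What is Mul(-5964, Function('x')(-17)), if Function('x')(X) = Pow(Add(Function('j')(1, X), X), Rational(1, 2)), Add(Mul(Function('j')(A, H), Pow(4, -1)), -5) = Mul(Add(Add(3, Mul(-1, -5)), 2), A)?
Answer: Mul(-5964, Pow(43, Rational(1, 2))) ≈ -39109.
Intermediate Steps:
Function('j')(A, H) = Add(20, Mul(40, A)) (Function('j')(A, H) = Add(20, Mul(4, Mul(Add(Add(3, Mul(-1, -5)), 2), A))) = Add(20, Mul(4, Mul(Add(Add(3, 5), 2), A))) = Add(20, Mul(4, Mul(Add(8, 2), A))) = Add(20, Mul(4, Mul(10, A))) = Add(20, Mul(40, A)))
Function('x')(X) = Pow(Add(60, X), Rational(1, 2)) (Function('x')(X) = Pow(Add(Add(20, Mul(40, 1)), X), Rational(1, 2)) = Pow(Add(Add(20, 40), X), Rational(1, 2)) = Pow(Add(60, X), Rational(1, 2)))
Mul(-5964, Function('x')(-17)) = Mul(-5964, Pow(Add(60, -17), Rational(1, 2))) = Mul(-5964, Pow(43, Rational(1, 2)))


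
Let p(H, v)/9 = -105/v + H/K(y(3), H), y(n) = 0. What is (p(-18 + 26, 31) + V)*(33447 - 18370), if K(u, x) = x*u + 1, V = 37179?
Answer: 17396385372/31 ≈ 5.6117e+8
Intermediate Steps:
K(u, x) = 1 + u*x (K(u, x) = u*x + 1 = 1 + u*x)
p(H, v) = -945/v + 9*H (p(H, v) = 9*(-105/v + H/(1 + 0*H)) = 9*(-105/v + H/(1 + 0)) = 9*(-105/v + H/1) = 9*(-105/v + H*1) = 9*(-105/v + H) = 9*(H - 105/v) = -945/v + 9*H)
(p(-18 + 26, 31) + V)*(33447 - 18370) = ((-945/31 + 9*(-18 + 26)) + 37179)*(33447 - 18370) = ((-945*1/31 + 9*8) + 37179)*15077 = ((-945/31 + 72) + 37179)*15077 = (1287/31 + 37179)*15077 = (1153836/31)*15077 = 17396385372/31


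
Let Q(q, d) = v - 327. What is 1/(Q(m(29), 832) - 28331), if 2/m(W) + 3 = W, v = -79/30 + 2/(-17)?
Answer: -510/14616983 ≈ -3.4891e-5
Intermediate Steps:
v = -1403/510 (v = -79*1/30 + 2*(-1/17) = -79/30 - 2/17 = -1403/510 ≈ -2.7510)
m(W) = 2/(-3 + W)
Q(q, d) = -168173/510 (Q(q, d) = -1403/510 - 327 = -168173/510)
1/(Q(m(29), 832) - 28331) = 1/(-168173/510 - 28331) = 1/(-14616983/510) = -510/14616983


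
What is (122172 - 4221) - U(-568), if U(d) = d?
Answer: 118519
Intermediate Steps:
(122172 - 4221) - U(-568) = (122172 - 4221) - 1*(-568) = 117951 + 568 = 118519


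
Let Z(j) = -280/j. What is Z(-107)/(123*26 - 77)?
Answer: 280/333947 ≈ 0.00083846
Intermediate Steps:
Z(-107)/(123*26 - 77) = (-280/(-107))/(123*26 - 77) = (-280*(-1/107))/(3198 - 77) = (280/107)/3121 = (280/107)*(1/3121) = 280/333947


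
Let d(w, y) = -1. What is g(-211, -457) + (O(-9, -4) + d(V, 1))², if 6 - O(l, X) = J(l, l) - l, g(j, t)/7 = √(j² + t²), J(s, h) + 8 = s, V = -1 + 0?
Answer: 169 + 7*√253370 ≈ 3692.5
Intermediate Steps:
V = -1
J(s, h) = -8 + s
g(j, t) = 7*√(j² + t²)
O(l, X) = 14 (O(l, X) = 6 - ((-8 + l) - l) = 6 - 1*(-8) = 6 + 8 = 14)
g(-211, -457) + (O(-9, -4) + d(V, 1))² = 7*√((-211)² + (-457)²) + (14 - 1)² = 7*√(44521 + 208849) + 13² = 7*√253370 + 169 = 169 + 7*√253370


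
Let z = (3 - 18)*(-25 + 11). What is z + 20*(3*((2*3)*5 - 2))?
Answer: 1890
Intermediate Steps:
z = 210 (z = -15*(-14) = 210)
z + 20*(3*((2*3)*5 - 2)) = 210 + 20*(3*((2*3)*5 - 2)) = 210 + 20*(3*(6*5 - 2)) = 210 + 20*(3*(30 - 2)) = 210 + 20*(3*28) = 210 + 20*84 = 210 + 1680 = 1890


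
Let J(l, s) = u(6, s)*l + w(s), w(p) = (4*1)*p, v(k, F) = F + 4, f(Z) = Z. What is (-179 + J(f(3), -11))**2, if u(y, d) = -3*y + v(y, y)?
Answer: 61009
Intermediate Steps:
v(k, F) = 4 + F
u(y, d) = 4 - 2*y (u(y, d) = -3*y + (4 + y) = 4 - 2*y)
w(p) = 4*p
J(l, s) = -8*l + 4*s (J(l, s) = (4 - 2*6)*l + 4*s = (4 - 12)*l + 4*s = -8*l + 4*s)
(-179 + J(f(3), -11))**2 = (-179 + (-8*3 + 4*(-11)))**2 = (-179 + (-24 - 44))**2 = (-179 - 68)**2 = (-247)**2 = 61009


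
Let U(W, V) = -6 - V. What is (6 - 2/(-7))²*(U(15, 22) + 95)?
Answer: 129712/49 ≈ 2647.2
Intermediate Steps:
(6 - 2/(-7))²*(U(15, 22) + 95) = (6 - 2/(-7))²*((-6 - 1*22) + 95) = (6 - 2*(-⅐))²*((-6 - 22) + 95) = (6 + 2/7)²*(-28 + 95) = (44/7)²*67 = (1936/49)*67 = 129712/49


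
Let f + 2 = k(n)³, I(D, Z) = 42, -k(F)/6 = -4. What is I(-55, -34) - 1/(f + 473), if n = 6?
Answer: 600389/14295 ≈ 42.000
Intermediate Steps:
k(F) = 24 (k(F) = -6*(-4) = 24)
f = 13822 (f = -2 + 24³ = -2 + 13824 = 13822)
I(-55, -34) - 1/(f + 473) = 42 - 1/(13822 + 473) = 42 - 1/14295 = 600389/14295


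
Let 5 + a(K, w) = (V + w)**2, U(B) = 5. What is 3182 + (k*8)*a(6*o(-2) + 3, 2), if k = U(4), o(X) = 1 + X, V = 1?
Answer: 3342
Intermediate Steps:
k = 5
a(K, w) = -5 + (1 + w)**2
3182 + (k*8)*a(6*o(-2) + 3, 2) = 3182 + (5*8)*(-5 + (1 + 2)**2) = 3182 + 40*(-5 + 3**2) = 3182 + 40*(-5 + 9) = 3182 + 40*4 = 3182 + 160 = 3342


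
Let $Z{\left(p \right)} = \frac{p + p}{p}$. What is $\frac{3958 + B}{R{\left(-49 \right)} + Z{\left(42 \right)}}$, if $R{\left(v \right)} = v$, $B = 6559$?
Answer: $- \frac{10517}{47} \approx -223.77$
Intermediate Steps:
$Z{\left(p \right)} = 2$ ($Z{\left(p \right)} = \frac{2 p}{p} = 2$)
$\frac{3958 + B}{R{\left(-49 \right)} + Z{\left(42 \right)}} = \frac{3958 + 6559}{-49 + 2} = \frac{10517}{-47} = 10517 \left(- \frac{1}{47}\right) = - \frac{10517}{47}$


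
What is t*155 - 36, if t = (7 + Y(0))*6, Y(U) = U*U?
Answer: 6474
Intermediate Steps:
Y(U) = U**2
t = 42 (t = (7 + 0**2)*6 = (7 + 0)*6 = 7*6 = 42)
t*155 - 36 = 42*155 - 36 = 6510 - 36 = 6474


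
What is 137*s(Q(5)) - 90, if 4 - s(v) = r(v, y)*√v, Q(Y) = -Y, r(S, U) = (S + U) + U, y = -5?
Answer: 458 + 2055*I*√5 ≈ 458.0 + 4595.1*I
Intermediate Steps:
r(S, U) = S + 2*U
s(v) = 4 - √v*(-10 + v) (s(v) = 4 - (v + 2*(-5))*√v = 4 - (v - 10)*√v = 4 - (-10 + v)*√v = 4 - √v*(-10 + v))
137*s(Q(5)) - 90 = 137*(4 + √(-1*5)*(10 - (-1)*5)) - 90 = 137*(4 + √(-5)*(10 - 1*(-5))) - 90 = 137*(4 + (I*√5)*(10 + 5)) - 90 = 137*(4 + (I*√5)*15) - 90 = 137*(4 + 15*I*√5) - 90 = (548 + 2055*I*√5) - 90 = 458 + 2055*I*√5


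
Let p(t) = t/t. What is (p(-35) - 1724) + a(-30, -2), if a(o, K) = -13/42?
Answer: -72379/42 ≈ -1723.3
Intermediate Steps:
a(o, K) = -13/42 (a(o, K) = -13*1/42 = -13/42)
p(t) = 1
(p(-35) - 1724) + a(-30, -2) = (1 - 1724) - 13/42 = -1723 - 13/42 = -72379/42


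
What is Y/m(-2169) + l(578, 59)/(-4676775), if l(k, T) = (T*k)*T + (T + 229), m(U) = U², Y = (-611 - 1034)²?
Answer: 1062817913903/7334057756925 ≈ 0.14492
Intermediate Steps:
Y = 2706025 (Y = (-1645)² = 2706025)
l(k, T) = 229 + T + k*T² (l(k, T) = k*T² + (229 + T) = 229 + T + k*T²)
Y/m(-2169) + l(578, 59)/(-4676775) = 2706025/((-2169)²) + (229 + 59 + 578*59²)/(-4676775) = 2706025/4704561 + (229 + 59 + 578*3481)*(-1/4676775) = 2706025*(1/4704561) + (229 + 59 + 2012018)*(-1/4676775) = 2706025/4704561 + 2012306*(-1/4676775) = 2706025/4704561 - 2012306/4676775 = 1062817913903/7334057756925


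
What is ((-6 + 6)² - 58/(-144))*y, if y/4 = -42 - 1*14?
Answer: -812/9 ≈ -90.222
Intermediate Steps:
y = -224 (y = 4*(-42 - 1*14) = 4*(-42 - 14) = 4*(-56) = -224)
((-6 + 6)² - 58/(-144))*y = ((-6 + 6)² - 58/(-144))*(-224) = (0² - 58*(-1/144))*(-224) = (0 + 29/72)*(-224) = (29/72)*(-224) = -812/9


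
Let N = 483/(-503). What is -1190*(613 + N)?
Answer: -366348640/503 ≈ -7.2833e+5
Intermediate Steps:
N = -483/503 (N = 483*(-1/503) = -483/503 ≈ -0.96024)
-1190*(613 + N) = -1190*(613 - 483/503) = -1190*307856/503 = -366348640/503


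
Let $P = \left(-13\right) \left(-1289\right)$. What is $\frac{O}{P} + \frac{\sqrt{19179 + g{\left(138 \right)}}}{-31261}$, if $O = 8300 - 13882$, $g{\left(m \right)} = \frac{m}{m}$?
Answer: $- \frac{5582}{16757} - \frac{2 \sqrt{4795}}{31261} \approx -0.33754$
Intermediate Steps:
$g{\left(m \right)} = 1$
$O = -5582$
$P = 16757$
$\frac{O}{P} + \frac{\sqrt{19179 + g{\left(138 \right)}}}{-31261} = - \frac{5582}{16757} + \frac{\sqrt{19179 + 1}}{-31261} = \left(-5582\right) \frac{1}{16757} + \sqrt{19180} \left(- \frac{1}{31261}\right) = - \frac{5582}{16757} + 2 \sqrt{4795} \left(- \frac{1}{31261}\right) = - \frac{5582}{16757} - \frac{2 \sqrt{4795}}{31261}$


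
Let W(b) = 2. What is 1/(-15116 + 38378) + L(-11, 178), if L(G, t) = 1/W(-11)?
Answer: 5816/11631 ≈ 0.50004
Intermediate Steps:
L(G, t) = ½ (L(G, t) = 1/2 = ½)
1/(-15116 + 38378) + L(-11, 178) = 1/(-15116 + 38378) + ½ = 1/23262 + ½ = 5816/11631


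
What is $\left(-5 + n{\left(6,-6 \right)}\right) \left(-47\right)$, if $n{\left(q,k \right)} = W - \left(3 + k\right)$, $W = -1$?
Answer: $141$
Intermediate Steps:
$n{\left(q,k \right)} = -4 - k$ ($n{\left(q,k \right)} = -1 - \left(3 + k\right) = -4 - k$)
$\left(-5 + n{\left(6,-6 \right)}\right) \left(-47\right) = \left(-5 - -2\right) \left(-47\right) = \left(-5 + \left(-4 + 6\right)\right) \left(-47\right) = \left(-5 + 2\right) \left(-47\right) = \left(-3\right) \left(-47\right) = 141$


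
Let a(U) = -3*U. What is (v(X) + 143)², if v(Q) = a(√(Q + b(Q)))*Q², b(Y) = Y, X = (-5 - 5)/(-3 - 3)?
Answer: 558373/27 - 7150*√30/9 ≈ 16329.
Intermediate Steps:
X = 5/3 (X = -10/(-6) = -10*(-⅙) = 5/3 ≈ 1.6667)
v(Q) = -3*√2*Q^(5/2) (v(Q) = (-3*√(Q + Q))*Q² = (-3*√2*√Q)*Q² = -3*√2*Q^(5/2))
(v(X) + 143)² = (-3*√2*(5/3)^(5/2) + 143)² = (-3*√2*25*√15/27 + 143)² = (-25*√30/9 + 143)² = (143 - 25*√30/9)²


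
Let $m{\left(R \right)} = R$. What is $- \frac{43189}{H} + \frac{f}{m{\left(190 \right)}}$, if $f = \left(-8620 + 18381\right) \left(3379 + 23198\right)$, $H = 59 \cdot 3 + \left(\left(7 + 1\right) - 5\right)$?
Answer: $\frac{933741031}{684} \approx 1.3651 \cdot 10^{6}$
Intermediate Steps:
$H = 180$ ($H = 177 + \left(8 - 5\right) = 177 + 3 = 180$)
$f = 259418097$ ($f = 9761 \cdot 26577 = 259418097$)
$- \frac{43189}{H} + \frac{f}{m{\left(190 \right)}} = - \frac{43189}{180} + \frac{259418097}{190} = \frac{933741031}{684}$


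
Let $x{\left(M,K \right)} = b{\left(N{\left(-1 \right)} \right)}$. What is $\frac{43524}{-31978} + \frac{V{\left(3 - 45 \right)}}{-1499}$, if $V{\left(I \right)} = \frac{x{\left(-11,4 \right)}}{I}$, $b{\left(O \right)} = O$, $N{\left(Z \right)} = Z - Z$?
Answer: $- \frac{21762}{15989} \approx -1.3611$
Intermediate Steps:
$N{\left(Z \right)} = 0$
$x{\left(M,K \right)} = 0$
$V{\left(I \right)} = 0$ ($V{\left(I \right)} = \frac{0}{I} = 0$)
$\frac{43524}{-31978} + \frac{V{\left(3 - 45 \right)}}{-1499} = \frac{43524}{-31978} + \frac{0}{-1499} = 43524 \left(- \frac{1}{31978}\right) + 0 \left(- \frac{1}{1499}\right) = - \frac{21762}{15989} + 0 = - \frac{21762}{15989}$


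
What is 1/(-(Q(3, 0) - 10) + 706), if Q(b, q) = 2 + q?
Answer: 1/714 ≈ 0.0014006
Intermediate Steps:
1/(-(Q(3, 0) - 10) + 706) = 1/(-((2 + 0) - 10) + 706) = 1/(-(2 - 10) + 706) = 1/(-1*(-8) + 706) = 1/(8 + 706) = 1/714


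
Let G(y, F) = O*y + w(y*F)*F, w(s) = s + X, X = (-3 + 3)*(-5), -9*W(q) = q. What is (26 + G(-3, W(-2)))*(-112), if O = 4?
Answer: -41888/27 ≈ -1551.4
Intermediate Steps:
W(q) = -q/9
X = 0 (X = 0*(-5) = 0)
w(s) = s (w(s) = s + 0 = s)
G(y, F) = 4*y + y*F² (G(y, F) = 4*y + (y*F)*F = 4*y + (F*y)*F = 4*y + y*F²)
(26 + G(-3, W(-2)))*(-112) = (26 - 3*(4 + (-⅑*(-2))²))*(-112) = (26 - 3*(4 + (2/9)²))*(-112) = (26 - 3*(4 + 4/81))*(-112) = (26 - 3*328/81)*(-112) = (26 - 328/27)*(-112) = (374/27)*(-112) = -41888/27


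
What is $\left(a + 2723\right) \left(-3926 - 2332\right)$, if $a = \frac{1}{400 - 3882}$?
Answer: $- \frac{29667566565}{1741} \approx -1.7041 \cdot 10^{7}$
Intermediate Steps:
$a = - \frac{1}{3482}$ ($a = \frac{1}{-3482} = - \frac{1}{3482} \approx -0.00028719$)
$\left(a + 2723\right) \left(-3926 - 2332\right) = \left(- \frac{1}{3482} + 2723\right) \left(-3926 - 2332\right) = \frac{9481485}{3482} \left(-6258\right) = - \frac{29667566565}{1741}$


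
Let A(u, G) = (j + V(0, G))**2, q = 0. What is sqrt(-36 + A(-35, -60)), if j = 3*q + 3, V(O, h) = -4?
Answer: I*sqrt(35) ≈ 5.9161*I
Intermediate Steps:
j = 3 (j = 3*0 + 3 = 0 + 3 = 3)
A(u, G) = 1 (A(u, G) = (3 - 4)**2 = (-1)**2 = 1)
sqrt(-36 + A(-35, -60)) = sqrt(-36 + 1) = sqrt(-35) = I*sqrt(35)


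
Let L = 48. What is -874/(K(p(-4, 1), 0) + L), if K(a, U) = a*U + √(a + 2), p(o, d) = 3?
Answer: -2208/121 + 46*√5/121 ≈ -17.398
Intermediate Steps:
K(a, U) = √(2 + a) + U*a (K(a, U) = U*a + √(2 + a) = √(2 + a) + U*a)
-874/(K(p(-4, 1), 0) + L) = -874/((√(2 + 3) + 0*3) + 48) = -874/((√5 + 0) + 48) = -874/(√5 + 48) = -874/(48 + √5)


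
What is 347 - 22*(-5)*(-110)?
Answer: -11753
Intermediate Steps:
347 - 22*(-5)*(-110) = 347 + 110*(-110) = 347 - 12100 = -11753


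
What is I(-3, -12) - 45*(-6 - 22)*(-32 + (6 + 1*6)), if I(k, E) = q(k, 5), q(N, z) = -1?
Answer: -25201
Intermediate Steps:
I(k, E) = -1
I(-3, -12) - 45*(-6 - 22)*(-32 + (6 + 1*6)) = -1 - 45*(-6 - 22)*(-32 + (6 + 1*6)) = -1 - (-1260)*(-32 + (6 + 6)) = -1 - (-1260)*(-32 + 12) = -1 - (-1260)*(-20) = -1 - 45*560 = -1 - 25200 = -25201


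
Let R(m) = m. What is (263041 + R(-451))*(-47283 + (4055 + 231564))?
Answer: 49455150240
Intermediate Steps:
(263041 + R(-451))*(-47283 + (4055 + 231564)) = (263041 - 451)*(-47283 + (4055 + 231564)) = 262590*(-47283 + 235619) = 262590*188336 = 49455150240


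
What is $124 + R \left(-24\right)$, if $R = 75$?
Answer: $-1676$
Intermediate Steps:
$124 + R \left(-24\right) = 124 + 75 \left(-24\right) = 124 - 1800 = -1676$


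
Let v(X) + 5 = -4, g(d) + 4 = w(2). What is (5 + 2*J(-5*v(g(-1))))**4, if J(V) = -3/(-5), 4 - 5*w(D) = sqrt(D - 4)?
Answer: 923521/625 ≈ 1477.6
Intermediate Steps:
w(D) = 4/5 - sqrt(-4 + D)/5 (w(D) = 4/5 - sqrt(D - 4)/5 = 4/5 - sqrt(-4 + D)/5)
g(d) = -16/5 - I*sqrt(2)/5 (g(d) = -4 + (4/5 - sqrt(-4 + 2)/5) = -4 + (4/5 - I*sqrt(2)/5) = -16/5 - I*sqrt(2)/5)
v(X) = -9 (v(X) = -5 - 4 = -9)
J(V) = 3/5 (J(V) = -3*(-1/5) = 3/5)
(5 + 2*J(-5*v(g(-1))))**4 = (5 + 2*(3/5))**4 = (5 + 6/5)**4 = (31/5)**4 = 923521/625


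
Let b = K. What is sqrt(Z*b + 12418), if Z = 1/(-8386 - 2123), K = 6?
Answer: 2*sqrt(38095345689)/3503 ≈ 111.44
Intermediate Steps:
b = 6
Z = -1/10509 (Z = 1/(-10509) = -1/10509 ≈ -9.5156e-5)
sqrt(Z*b + 12418) = sqrt(-1/10509*6 + 12418) = sqrt(-2/3503 + 12418) = sqrt(43500252/3503) = 2*sqrt(38095345689)/3503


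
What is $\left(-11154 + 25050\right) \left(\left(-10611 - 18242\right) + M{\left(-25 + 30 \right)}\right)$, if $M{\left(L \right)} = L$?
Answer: $-400871808$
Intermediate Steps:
$\left(-11154 + 25050\right) \left(\left(-10611 - 18242\right) + M{\left(-25 + 30 \right)}\right) = \left(-11154 + 25050\right) \left(\left(-10611 - 18242\right) + \left(-25 + 30\right)\right) = 13896 \left(-28853 + 5\right) = 13896 \left(-28848\right) = -400871808$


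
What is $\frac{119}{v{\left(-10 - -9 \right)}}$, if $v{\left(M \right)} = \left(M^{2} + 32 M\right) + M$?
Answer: $- \frac{119}{32} \approx -3.7188$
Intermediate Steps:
$v{\left(M \right)} = M^{2} + 33 M$
$\frac{119}{v{\left(-10 - -9 \right)}} = \frac{119}{\left(-10 - -9\right) \left(33 - 1\right)} = \frac{119}{\left(-10 + 9\right) \left(33 + \left(-10 + 9\right)\right)} = \frac{119}{\left(-1\right) \left(33 - 1\right)} = \frac{119}{\left(-1\right) 32} = \frac{119}{-32} = 119 \left(- \frac{1}{32}\right) = - \frac{119}{32}$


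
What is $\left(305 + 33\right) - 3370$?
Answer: $-3032$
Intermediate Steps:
$\left(305 + 33\right) - 3370 = 338 - 3370 = -3032$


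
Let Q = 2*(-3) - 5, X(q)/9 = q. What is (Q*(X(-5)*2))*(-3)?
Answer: -2970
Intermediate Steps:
X(q) = 9*q
Q = -11 (Q = -6 - 5 = -11)
(Q*(X(-5)*2))*(-3) = -11*9*(-5)*2*(-3) = -(-495)*2*(-3) = -11*(-90)*(-3) = 990*(-3) = -2970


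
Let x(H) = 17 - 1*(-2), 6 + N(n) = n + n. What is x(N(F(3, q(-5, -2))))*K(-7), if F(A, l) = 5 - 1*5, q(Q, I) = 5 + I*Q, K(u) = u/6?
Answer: -133/6 ≈ -22.167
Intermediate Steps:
K(u) = u/6 (K(u) = u*(⅙) = u/6)
F(A, l) = 0 (F(A, l) = 5 - 5 = 0)
N(n) = -6 + 2*n (N(n) = -6 + (n + n) = -6 + 2*n)
x(H) = 19 (x(H) = 17 + 2 = 19)
x(N(F(3, q(-5, -2))))*K(-7) = 19*((⅙)*(-7)) = 19*(-7/6) = -133/6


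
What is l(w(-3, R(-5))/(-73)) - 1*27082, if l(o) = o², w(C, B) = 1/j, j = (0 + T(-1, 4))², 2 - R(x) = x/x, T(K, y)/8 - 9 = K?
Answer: -2421287444021247/89405784064 ≈ -27082.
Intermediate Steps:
T(K, y) = 72 + 8*K
R(x) = 1 (R(x) = 2 - x/x = 2 - 1*1 = 2 - 1 = 1)
j = 4096 (j = (0 + (72 + 8*(-1)))² = (0 + (72 - 8))² = (0 + 64)² = 64² = 4096)
w(C, B) = 1/4096
l(w(-3, R(-5))/(-73)) - 1*27082 = ((1/4096)/(-73))² - 1*27082 = ((1/4096)*(-1/73))² - 27082 = (-1/299008)² - 27082 = 1/89405784064 - 27082 = -2421287444021247/89405784064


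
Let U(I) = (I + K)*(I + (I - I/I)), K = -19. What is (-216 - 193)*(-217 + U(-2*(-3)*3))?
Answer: 103068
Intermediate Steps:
U(I) = (-1 + 2*I)*(-19 + I) (U(I) = (I - 19)*(I + (I - I/I)) = (-19 + I)*(I + (I - 1*1)) = (-19 + I)*(I + (I - 1)) = (-19 + I)*(I + (-1 + I)) = (-19 + I)*(-1 + 2*I) = (-1 + 2*I)*(-19 + I))
(-216 - 193)*(-217 + U(-2*(-3)*3)) = (-216 - 193)*(-217 + (19 - 39*(-2*(-3))*3 + 2*(-2*(-3)*3)²)) = -409*(-217 + (19 - 234*3 + 2*(6*3)²)) = -409*(-217 + (19 - 39*18 + 2*18²)) = -409*(-217 + (19 - 702 + 2*324)) = -409*(-217 + (19 - 702 + 648)) = -409*(-217 - 35) = -409*(-252) = 103068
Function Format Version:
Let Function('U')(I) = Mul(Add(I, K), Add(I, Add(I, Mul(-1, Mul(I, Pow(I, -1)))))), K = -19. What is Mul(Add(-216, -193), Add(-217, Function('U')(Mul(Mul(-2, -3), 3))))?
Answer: 103068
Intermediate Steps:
Function('U')(I) = Mul(Add(-1, Mul(2, I)), Add(-19, I)) (Function('U')(I) = Mul(Add(I, -19), Add(I, Add(I, Mul(-1, Mul(I, Pow(I, -1)))))) = Mul(Add(-19, I), Add(I, Add(I, Mul(-1, 1)))) = Mul(Add(-19, I), Add(I, Add(I, -1))) = Mul(Add(-19, I), Add(I, Add(-1, I))) = Mul(Add(-19, I), Add(-1, Mul(2, I))) = Mul(Add(-1, Mul(2, I)), Add(-19, I)))
Mul(Add(-216, -193), Add(-217, Function('U')(Mul(Mul(-2, -3), 3)))) = Mul(Add(-216, -193), Add(-217, Add(19, Mul(-39, Mul(Mul(-2, -3), 3)), Mul(2, Pow(Mul(Mul(-2, -3), 3), 2))))) = Mul(-409, Add(-217, Add(19, Mul(-39, Mul(6, 3)), Mul(2, Pow(Mul(6, 3), 2))))) = Mul(-409, Add(-217, Add(19, Mul(-39, 18), Mul(2, Pow(18, 2))))) = Mul(-409, Add(-217, Add(19, -702, Mul(2, 324)))) = Mul(-409, Add(-217, Add(19, -702, 648))) = Mul(-409, Add(-217, -35)) = Mul(-409, -252) = 103068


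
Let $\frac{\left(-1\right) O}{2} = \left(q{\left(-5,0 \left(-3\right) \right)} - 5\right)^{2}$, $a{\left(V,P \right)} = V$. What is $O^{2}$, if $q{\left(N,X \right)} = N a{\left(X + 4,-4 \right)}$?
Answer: $1562500$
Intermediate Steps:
$q{\left(N,X \right)} = N \left(4 + X\right)$ ($q{\left(N,X \right)} = N \left(X + 4\right) = N \left(4 + X\right)$)
$O = -1250$ ($O = - 2 \left(- 5 \left(4 + 0 \left(-3\right)\right) - 5\right)^{2} = - 2 \left(- 5 \left(4 + 0\right) - 5\right)^{2} = - 2 \left(\left(-5\right) 4 - 5\right)^{2} = - 2 \left(-20 - 5\right)^{2} = - 2 \left(-25\right)^{2} = \left(-2\right) 625 = -1250$)
$O^{2} = \left(-1250\right)^{2} = 1562500$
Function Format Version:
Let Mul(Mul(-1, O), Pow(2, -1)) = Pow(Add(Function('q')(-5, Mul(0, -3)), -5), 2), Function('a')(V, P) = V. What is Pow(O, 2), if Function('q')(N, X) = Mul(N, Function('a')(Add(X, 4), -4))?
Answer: 1562500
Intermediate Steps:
Function('q')(N, X) = Mul(N, Add(4, X)) (Function('q')(N, X) = Mul(N, Add(X, 4)) = Mul(N, Add(4, X)))
O = -1250 (O = Mul(-2, Pow(Add(Mul(-5, Add(4, Mul(0, -3))), -5), 2)) = Mul(-2, Pow(Add(Mul(-5, Add(4, 0)), -5), 2)) = Mul(-2, Pow(Add(Mul(-5, 4), -5), 2)) = Mul(-2, Pow(Add(-20, -5), 2)) = Mul(-2, Pow(-25, 2)) = Mul(-2, 625) = -1250)
Pow(O, 2) = Pow(-1250, 2) = 1562500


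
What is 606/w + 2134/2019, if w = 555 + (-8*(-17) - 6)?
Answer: 2685304/1383015 ≈ 1.9416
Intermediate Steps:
w = 685 (w = 555 + (136 - 6) = 555 + 130 = 685)
606/w + 2134/2019 = 606/685 + 2134/2019 = 2685304/1383015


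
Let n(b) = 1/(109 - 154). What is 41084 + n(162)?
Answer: 1848779/45 ≈ 41084.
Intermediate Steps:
n(b) = -1/45 (n(b) = 1/(-45) = -1/45)
41084 + n(162) = 41084 - 1/45 = 1848779/45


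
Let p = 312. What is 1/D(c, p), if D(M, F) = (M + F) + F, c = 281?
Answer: 1/905 ≈ 0.0011050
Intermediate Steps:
D(M, F) = M + 2*F (D(M, F) = (F + M) + F = M + 2*F)
1/D(c, p) = 1/(281 + 2*312) = 1/(281 + 624) = 1/905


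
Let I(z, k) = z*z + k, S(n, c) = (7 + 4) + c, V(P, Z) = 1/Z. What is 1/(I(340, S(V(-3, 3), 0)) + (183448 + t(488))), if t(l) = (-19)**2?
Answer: 1/299420 ≈ 3.3398e-6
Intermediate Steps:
S(n, c) = 11 + c
I(z, k) = k + z**2 (I(z, k) = z**2 + k = k + z**2)
t(l) = 361
1/(I(340, S(V(-3, 3), 0)) + (183448 + t(488))) = 1/(((11 + 0) + 340**2) + (183448 + 361)) = 1/((11 + 115600) + 183809) = 1/(115611 + 183809) = 1/299420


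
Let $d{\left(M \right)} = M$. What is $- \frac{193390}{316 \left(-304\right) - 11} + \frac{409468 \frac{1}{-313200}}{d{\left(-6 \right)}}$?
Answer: $\frac{447509029}{200604600} \approx 2.2308$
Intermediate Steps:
$- \frac{193390}{316 \left(-304\right) - 11} + \frac{409468 \frac{1}{-313200}}{d{\left(-6 \right)}} = - \frac{193390}{316 \left(-304\right) - 11} + \frac{409468 \frac{1}{-313200}}{-6} = - \frac{193390}{-96064 - 11} + 409468 \left(- \frac{1}{313200}\right) \left(- \frac{1}{6}\right) = - \frac{193390}{-96075} - - \frac{102367}{469800} = \left(-193390\right) \left(- \frac{1}{96075}\right) + \frac{102367}{469800} = \frac{38678}{19215} + \frac{102367}{469800} = \frac{447509029}{200604600}$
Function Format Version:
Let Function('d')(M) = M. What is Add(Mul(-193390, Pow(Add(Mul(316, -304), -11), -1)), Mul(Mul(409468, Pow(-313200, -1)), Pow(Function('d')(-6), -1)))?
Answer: Rational(447509029, 200604600) ≈ 2.2308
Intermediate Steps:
Add(Mul(-193390, Pow(Add(Mul(316, -304), -11), -1)), Mul(Mul(409468, Pow(-313200, -1)), Pow(Function('d')(-6), -1))) = Add(Mul(-193390, Pow(Add(Mul(316, -304), -11), -1)), Mul(Mul(409468, Pow(-313200, -1)), Pow(-6, -1))) = Add(Mul(-193390, Pow(Add(-96064, -11), -1)), Mul(Mul(409468, Rational(-1, 313200)), Rational(-1, 6))) = Add(Mul(-193390, Pow(-96075, -1)), Mul(Rational(-102367, 78300), Rational(-1, 6))) = Add(Mul(-193390, Rational(-1, 96075)), Rational(102367, 469800)) = Add(Rational(38678, 19215), Rational(102367, 469800)) = Rational(447509029, 200604600)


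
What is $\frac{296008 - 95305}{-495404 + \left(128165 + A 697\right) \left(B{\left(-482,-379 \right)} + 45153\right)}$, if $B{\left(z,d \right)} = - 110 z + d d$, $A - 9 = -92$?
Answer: $\frac{200703}{17002414192} \approx 1.1804 \cdot 10^{-5}$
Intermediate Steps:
$A = -83$ ($A = 9 - 92 = -83$)
$B{\left(z,d \right)} = d^{2} - 110 z$ ($B{\left(z,d \right)} = - 110 z + d^{2} = d^{2} - 110 z$)
$\frac{296008 - 95305}{-495404 + \left(128165 + A 697\right) \left(B{\left(-482,-379 \right)} + 45153\right)} = \frac{296008 - 95305}{-495404 + \left(128165 - 57851\right) \left(\left(\left(-379\right)^{2} - -53020\right) + 45153\right)} = \frac{200703}{-495404 + \left(128165 - 57851\right) \left(\left(143641 + 53020\right) + 45153\right)} = \frac{200703}{-495404 + 70314 \left(196661 + 45153\right)} = \frac{200703}{-495404 + 70314 \cdot 241814} = \frac{200703}{-495404 + 17002909596} = \frac{200703}{17002414192}$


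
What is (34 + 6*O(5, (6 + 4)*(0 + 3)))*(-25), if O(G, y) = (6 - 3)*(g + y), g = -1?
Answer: -13900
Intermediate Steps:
O(G, y) = -3 + 3*y (O(G, y) = (6 - 3)*(-1 + y) = 3*(-1 + y) = -3 + 3*y)
(34 + 6*O(5, (6 + 4)*(0 + 3)))*(-25) = (34 + 6*(-3 + 3*((6 + 4)*(0 + 3))))*(-25) = (34 + 6*(-3 + 3*(10*3)))*(-25) = (34 + 6*(-3 + 3*30))*(-25) = (34 + 6*(-3 + 90))*(-25) = (34 + 6*87)*(-25) = (34 + 522)*(-25) = 556*(-25) = -13900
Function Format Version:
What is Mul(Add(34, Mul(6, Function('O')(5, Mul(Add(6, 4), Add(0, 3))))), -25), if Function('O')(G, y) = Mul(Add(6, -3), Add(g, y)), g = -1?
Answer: -13900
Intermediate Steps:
Function('O')(G, y) = Add(-3, Mul(3, y)) (Function('O')(G, y) = Mul(Add(6, -3), Add(-1, y)) = Mul(3, Add(-1, y)) = Add(-3, Mul(3, y)))
Mul(Add(34, Mul(6, Function('O')(5, Mul(Add(6, 4), Add(0, 3))))), -25) = Mul(Add(34, Mul(6, Add(-3, Mul(3, Mul(Add(6, 4), Add(0, 3)))))), -25) = Mul(Add(34, Mul(6, Add(-3, Mul(3, Mul(10, 3))))), -25) = Mul(Add(34, Mul(6, Add(-3, Mul(3, 30)))), -25) = Mul(Add(34, Mul(6, Add(-3, 90))), -25) = Mul(Add(34, Mul(6, 87)), -25) = Mul(Add(34, 522), -25) = Mul(556, -25) = -13900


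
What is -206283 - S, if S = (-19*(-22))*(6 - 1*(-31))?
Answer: -221749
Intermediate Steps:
S = 15466 (S = 418*(6 + 31) = 418*37 = 15466)
-206283 - S = -206283 - 1*15466 = -206283 - 15466 = -221749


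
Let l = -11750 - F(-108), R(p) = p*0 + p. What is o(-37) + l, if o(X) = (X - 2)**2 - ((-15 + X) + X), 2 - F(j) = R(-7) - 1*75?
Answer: -10224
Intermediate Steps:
R(p) = p (R(p) = 0 + p = p)
F(j) = 84 (F(j) = 2 - (-7 - 1*75) = 2 - (-7 - 75) = 2 - 1*(-82) = 2 + 82 = 84)
o(X) = 15 + (-2 + X)**2 - 2*X (o(X) = (-2 + X)**2 - (-15 + 2*X) = (-2 + X)**2 + (15 - 2*X) = 15 + (-2 + X)**2 - 2*X)
l = -11834 (l = -11750 - 1*84 = -11750 - 84 = -11834)
o(-37) + l = (19 + (-37)**2 - 6*(-37)) - 11834 = (19 + 1369 + 222) - 11834 = 1610 - 11834 = -10224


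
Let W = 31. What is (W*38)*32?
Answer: 37696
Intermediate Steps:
(W*38)*32 = (31*38)*32 = 1178*32 = 37696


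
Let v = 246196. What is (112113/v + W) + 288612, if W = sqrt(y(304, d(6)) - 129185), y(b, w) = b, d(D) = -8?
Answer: 71055232065/246196 + 359*I ≈ 2.8861e+5 + 359.0*I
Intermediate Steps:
W = 359*I (W = sqrt(304 - 129185) = sqrt(-128881) = 359*I ≈ 359.0*I)
(112113/v + W) + 288612 = (112113/246196 + 359*I) + 288612 = 71055232065/246196 + 359*I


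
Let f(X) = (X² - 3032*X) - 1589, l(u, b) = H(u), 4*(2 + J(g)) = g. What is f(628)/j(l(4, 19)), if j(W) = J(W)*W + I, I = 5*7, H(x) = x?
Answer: -1511301/31 ≈ -48752.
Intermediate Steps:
J(g) = -2 + g/4
l(u, b) = u
I = 35
j(W) = 35 + W*(-2 + W/4) (j(W) = (-2 + W/4)*W + 35 = W*(-2 + W/4) + 35 = 35 + W*(-2 + W/4))
f(X) = -1589 + X² - 3032*X
f(628)/j(l(4, 19)) = (-1589 + 628² - 3032*628)/(35 + (¼)*4*(-8 + 4)) = (-1589 + 394384 - 1904096)/(35 + (¼)*4*(-4)) = -1511301/(35 - 4) = -1511301/31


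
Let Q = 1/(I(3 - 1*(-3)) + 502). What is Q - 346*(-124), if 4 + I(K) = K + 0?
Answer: 21623617/504 ≈ 42904.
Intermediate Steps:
I(K) = -4 + K (I(K) = -4 + (K + 0) = -4 + K)
Q = 1/504 (Q = 1/((-4 + (3 - 1*(-3))) + 502) = 1/((-4 + (3 + 3)) + 502) = 1/((-4 + 6) + 502) = 1/(2 + 502) = 1/504 ≈ 0.0019841)
Q - 346*(-124) = 1/504 - 346*(-124) = 1/504 + 42904 = 21623617/504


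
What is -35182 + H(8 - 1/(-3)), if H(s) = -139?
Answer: -35321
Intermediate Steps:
-35182 + H(8 - 1/(-3)) = -35182 - 139 = -35321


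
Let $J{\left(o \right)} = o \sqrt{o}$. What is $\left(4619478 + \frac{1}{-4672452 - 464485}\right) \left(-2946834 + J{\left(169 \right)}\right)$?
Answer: $- \frac{69876140188228749745}{5136937} \approx -1.3603 \cdot 10^{13}$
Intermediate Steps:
$J{\left(o \right)} = o^{\frac{3}{2}}$
$\left(4619478 + \frac{1}{-4672452 - 464485}\right) \left(-2946834 + J{\left(169 \right)}\right) = \left(4619478 + \frac{1}{-4672452 - 464485}\right) \left(-2946834 + 169^{\frac{3}{2}}\right) = \left(4619478 + \frac{1}{-4672452 + \left(-716364 + 251879\right)}\right) \left(-2946834 + 2197\right) = \left(4619478 + \frac{1}{-4672452 - 464485}\right) \left(-2944637\right) = \left(4619478 + \frac{1}{-5136937}\right) \left(-2944637\right) = \left(4619478 - \frac{1}{5136937}\right) \left(-2944637\right) = \frac{23729967458885}{5136937} \left(-2944637\right) = - \frac{69876140188228749745}{5136937}$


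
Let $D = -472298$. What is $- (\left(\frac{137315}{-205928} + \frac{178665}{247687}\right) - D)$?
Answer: $- \frac{24089887465161443}{51005688536} \approx -4.723 \cdot 10^{5}$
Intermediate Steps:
$- (\left(\frac{137315}{-205928} + \frac{178665}{247687}\right) - D) = - (\left(\frac{137315}{-205928} + \frac{178665}{247687}\right) - -472298) = - (\left(137315 \left(- \frac{1}{205928}\right) + 178665 \cdot \frac{1}{247687}\right) + 472298) = - (\left(- \frac{137315}{205928} + \frac{178665}{247687}\right) + 472298) = - (\frac{2780985715}{51005688536} + 472298) = \left(-1\right) \frac{24089887465161443}{51005688536} = - \frac{24089887465161443}{51005688536}$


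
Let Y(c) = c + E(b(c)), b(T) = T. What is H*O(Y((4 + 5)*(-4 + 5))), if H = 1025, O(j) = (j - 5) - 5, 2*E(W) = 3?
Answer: 1025/2 ≈ 512.50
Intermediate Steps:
E(W) = 3/2 (E(W) = (½)*3 = 3/2)
Y(c) = 3/2 + c (Y(c) = c + 3/2 = 3/2 + c)
O(j) = -10 + j (O(j) = (-5 + j) - 5 = -10 + j)
H*O(Y((4 + 5)*(-4 + 5))) = 1025*(-10 + (3/2 + (4 + 5)*(-4 + 5))) = 1025*(-10 + (3/2 + 9*1)) = 1025*(-10 + (3/2 + 9)) = 1025*(-10 + 21/2) = 1025*(½) = 1025/2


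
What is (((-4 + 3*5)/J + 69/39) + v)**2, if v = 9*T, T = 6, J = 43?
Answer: 980817124/312481 ≈ 3138.8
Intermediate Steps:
v = 54 (v = 9*6 = 54)
(((-4 + 3*5)/J + 69/39) + v)**2 = (((-4 + 3*5)/43 + 69/39) + 54)**2 = (((-4 + 15)*(1/43) + 69*(1/39)) + 54)**2 = ((11*(1/43) + 23/13) + 54)**2 = ((11/43 + 23/13) + 54)**2 = (1132/559 + 54)**2 = (31318/559)**2 = 980817124/312481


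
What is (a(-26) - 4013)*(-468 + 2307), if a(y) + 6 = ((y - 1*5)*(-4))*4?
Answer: -6478797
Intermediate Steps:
a(y) = 74 - 16*y (a(y) = -6 + ((y - 1*5)*(-4))*4 = -6 + ((y - 5)*(-4))*4 = -6 + ((-5 + y)*(-4))*4 = -6 + (20 - 4*y)*4 = -6 + (80 - 16*y) = 74 - 16*y)
(a(-26) - 4013)*(-468 + 2307) = ((74 - 16*(-26)) - 4013)*(-468 + 2307) = ((74 + 416) - 4013)*1839 = (490 - 4013)*1839 = -3523*1839 = -6478797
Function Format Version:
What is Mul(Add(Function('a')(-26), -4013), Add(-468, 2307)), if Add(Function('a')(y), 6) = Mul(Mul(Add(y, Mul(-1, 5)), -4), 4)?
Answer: -6478797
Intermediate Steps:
Function('a')(y) = Add(74, Mul(-16, y)) (Function('a')(y) = Add(-6, Mul(Mul(Add(y, Mul(-1, 5)), -4), 4)) = Add(-6, Mul(Mul(Add(y, -5), -4), 4)) = Add(-6, Mul(Mul(Add(-5, y), -4), 4)) = Add(-6, Mul(Add(20, Mul(-4, y)), 4)) = Add(-6, Add(80, Mul(-16, y))) = Add(74, Mul(-16, y)))
Mul(Add(Function('a')(-26), -4013), Add(-468, 2307)) = Mul(Add(Add(74, Mul(-16, -26)), -4013), Add(-468, 2307)) = Mul(Add(Add(74, 416), -4013), 1839) = Mul(Add(490, -4013), 1839) = Mul(-3523, 1839) = -6478797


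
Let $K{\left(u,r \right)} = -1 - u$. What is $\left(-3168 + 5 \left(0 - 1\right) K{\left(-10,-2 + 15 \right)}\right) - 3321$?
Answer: $-6534$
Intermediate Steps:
$\left(-3168 + 5 \left(0 - 1\right) K{\left(-10,-2 + 15 \right)}\right) - 3321 = \left(-3168 + 5 \left(0 - 1\right) \left(-1 - -10\right)\right) - 3321 = \left(-3168 + 5 \left(-1\right) \left(-1 + 10\right)\right) - 3321 = \left(-3168 - 45\right) - 3321 = -3213 - 3321 = -6534$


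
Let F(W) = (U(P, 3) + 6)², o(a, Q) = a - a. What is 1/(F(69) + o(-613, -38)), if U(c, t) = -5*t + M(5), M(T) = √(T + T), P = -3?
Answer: (9 - √10)⁻² ≈ 0.029344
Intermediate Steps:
M(T) = √2*√T (M(T) = √(2*T) = √2*√T)
o(a, Q) = 0
U(c, t) = √10 - 5*t (U(c, t) = -5*t + √2*√5 = -5*t + √10 = √10 - 5*t)
F(W) = (-9 + √10)² (F(W) = ((√10 - 5*3) + 6)² = ((√10 - 15) + 6)² = ((-15 + √10) + 6)² = (-9 + √10)²)
1/(F(69) + o(-613, -38)) = 1/((9 - √10)² + 0) = 1/((9 - √10)²) = (9 - √10)⁻²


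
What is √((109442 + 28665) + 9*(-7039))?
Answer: 2*√18689 ≈ 273.42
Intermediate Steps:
√((109442 + 28665) + 9*(-7039)) = √(138107 - 63351) = √74756 = 2*√18689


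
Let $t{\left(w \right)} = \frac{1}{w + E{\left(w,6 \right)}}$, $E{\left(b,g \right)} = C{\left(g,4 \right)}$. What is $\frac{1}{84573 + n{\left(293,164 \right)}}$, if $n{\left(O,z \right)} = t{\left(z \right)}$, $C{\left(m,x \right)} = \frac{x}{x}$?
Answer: $\frac{165}{13954546} \approx 1.1824 \cdot 10^{-5}$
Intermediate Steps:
$C{\left(m,x \right)} = 1$
$E{\left(b,g \right)} = 1$
$t{\left(w \right)} = \frac{1}{1 + w}$ ($t{\left(w \right)} = \frac{1}{w + 1} = \frac{1}{1 + w}$)
$n{\left(O,z \right)} = \frac{1}{1 + z}$
$\frac{1}{84573 + n{\left(293,164 \right)}} = \frac{1}{84573 + \frac{1}{1 + 164}} = \frac{1}{84573 + \frac{1}{165}} = \frac{1}{\frac{13954546}{165}} = \frac{165}{13954546}$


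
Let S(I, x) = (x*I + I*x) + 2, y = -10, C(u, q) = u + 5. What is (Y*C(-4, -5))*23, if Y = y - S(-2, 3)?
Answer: 0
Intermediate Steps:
C(u, q) = 5 + u
S(I, x) = 2 + 2*I*x (S(I, x) = (I*x + I*x) + 2 = 2*I*x + 2 = 2 + 2*I*x)
Y = 0 (Y = -10 - (2 + 2*(-2)*3) = -10 - (2 - 12) = -10 - 1*(-10) = -10 + 10 = 0)
(Y*C(-4, -5))*23 = (0*(5 - 4))*23 = (0*1)*23 = 0*23 = 0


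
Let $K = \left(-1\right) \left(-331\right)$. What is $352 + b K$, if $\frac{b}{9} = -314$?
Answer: $-935054$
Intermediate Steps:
$K = 331$
$b = -2826$ ($b = 9 \left(-314\right) = -2826$)
$352 + b K = 352 - 935406 = -935054$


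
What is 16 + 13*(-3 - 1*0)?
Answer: -23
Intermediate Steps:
16 + 13*(-3 - 1*0) = 16 + 13*(-3 + 0) = 16 + 13*(-3) = 16 - 39 = -23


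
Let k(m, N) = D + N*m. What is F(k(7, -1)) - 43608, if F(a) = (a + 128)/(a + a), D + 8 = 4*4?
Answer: -87087/2 ≈ -43544.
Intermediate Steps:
D = 8 (D = -8 + 4*4 = -8 + 16 = 8)
k(m, N) = 8 + N*m
F(a) = (128 + a)/(2*a) (F(a) = (128 + a)/((2*a)) = (128 + a)*(1/(2*a)) = (128 + a)/(2*a))
F(k(7, -1)) - 43608 = (128 + (8 - 1*7))/(2*(8 - 1*7)) - 43608 = (128 + (8 - 7))/(2*(8 - 7)) - 43608 = (½)*(128 + 1)/1 - 43608 = (½)*1*129 - 43608 = 129/2 - 43608 = -87087/2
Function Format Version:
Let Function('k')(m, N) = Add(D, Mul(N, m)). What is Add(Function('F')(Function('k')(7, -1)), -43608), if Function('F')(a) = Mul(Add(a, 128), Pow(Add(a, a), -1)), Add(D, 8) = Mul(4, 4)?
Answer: Rational(-87087, 2) ≈ -43544.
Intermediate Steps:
D = 8 (D = Add(-8, Mul(4, 4)) = Add(-8, 16) = 8)
Function('k')(m, N) = Add(8, Mul(N, m))
Function('F')(a) = Mul(Rational(1, 2), Pow(a, -1), Add(128, a)) (Function('F')(a) = Mul(Add(128, a), Pow(Mul(2, a), -1)) = Mul(Add(128, a), Mul(Rational(1, 2), Pow(a, -1))) = Mul(Rational(1, 2), Pow(a, -1), Add(128, a)))
Add(Function('F')(Function('k')(7, -1)), -43608) = Add(Mul(Rational(1, 2), Pow(Add(8, Mul(-1, 7)), -1), Add(128, Add(8, Mul(-1, 7)))), -43608) = Add(Mul(Rational(1, 2), Pow(Add(8, -7), -1), Add(128, Add(8, -7))), -43608) = Add(Mul(Rational(1, 2), Pow(1, -1), Add(128, 1)), -43608) = Add(Mul(Rational(1, 2), 1, 129), -43608) = Add(Rational(129, 2), -43608) = Rational(-87087, 2)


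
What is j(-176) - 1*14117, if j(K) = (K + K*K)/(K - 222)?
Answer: -2824683/199 ≈ -14194.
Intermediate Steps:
j(K) = (K + K²)/(-222 + K)
j(-176) - 1*14117 = -176*(1 - 176)/(-222 - 176) - 1*14117 = -176*(-175)/(-398) - 14117 = -176*(-1/398)*(-175) - 14117 = -15400/199 - 14117 = -2824683/199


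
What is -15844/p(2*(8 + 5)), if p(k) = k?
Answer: -7922/13 ≈ -609.38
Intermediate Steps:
-15844/p(2*(8 + 5)) = -15844*1/(2*(8 + 5)) = -15844/(2*13) = -15844/26 = -15844*1/26 = -7922/13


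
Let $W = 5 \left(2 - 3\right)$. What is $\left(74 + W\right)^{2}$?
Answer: $4761$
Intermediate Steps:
$W = -5$ ($W = 5 \left(2 - 3\right) = 5 \left(-1\right) = -5$)
$\left(74 + W\right)^{2} = \left(74 - 5\right)^{2} = 69^{2} = 4761$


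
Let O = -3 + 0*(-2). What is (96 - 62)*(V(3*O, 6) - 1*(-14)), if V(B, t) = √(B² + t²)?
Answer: 476 + 102*√13 ≈ 843.77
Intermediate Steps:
O = -3 (O = -3 + 0 = -3)
(96 - 62)*(V(3*O, 6) - 1*(-14)) = (96 - 62)*(√((3*(-3))² + 6²) - 1*(-14)) = 34*(√((-9)² + 36) + 14) = 34*(√(81 + 36) + 14) = 34*(√117 + 14) = 34*(3*√13 + 14) = 34*(14 + 3*√13) = 476 + 102*√13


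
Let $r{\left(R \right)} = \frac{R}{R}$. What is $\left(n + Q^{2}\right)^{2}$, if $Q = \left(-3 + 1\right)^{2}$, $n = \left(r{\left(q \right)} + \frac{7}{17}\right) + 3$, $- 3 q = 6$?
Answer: $\frac{120409}{289} \approx 416.64$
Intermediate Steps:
$q = -2$ ($q = \left(- \frac{1}{3}\right) 6 = -2$)
$r{\left(R \right)} = 1$
$n = \frac{75}{17}$ ($n = \left(1 + \frac{7}{17}\right) + 3 = \frac{24}{17} + 3 = \frac{75}{17} \approx 4.4118$)
$Q = 4$ ($Q = \left(-2\right)^{2} = 4$)
$\left(n + Q^{2}\right)^{2} = \left(\frac{75}{17} + 4^{2}\right)^{2} = \left(\frac{75}{17} + 16\right)^{2} = \left(\frac{347}{17}\right)^{2} = \frac{120409}{289}$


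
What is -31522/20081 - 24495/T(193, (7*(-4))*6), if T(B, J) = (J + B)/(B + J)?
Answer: -491915617/20081 ≈ -24497.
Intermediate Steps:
T(B, J) = 1 (T(B, J) = (B + J)/(B + J) = 1)
-31522/20081 - 24495/T(193, (7*(-4))*6) = -31522/20081 - 24495/1 = -31522*1/20081 - 24495*1 = -31522/20081 - 24495 = -491915617/20081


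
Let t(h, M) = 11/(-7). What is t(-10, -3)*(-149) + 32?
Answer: 1863/7 ≈ 266.14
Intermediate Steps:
t(h, M) = -11/7 (t(h, M) = 11*(-⅐) = -11/7)
t(-10, -3)*(-149) + 32 = -11/7*(-149) + 32 = 1639/7 + 32 = 1863/7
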